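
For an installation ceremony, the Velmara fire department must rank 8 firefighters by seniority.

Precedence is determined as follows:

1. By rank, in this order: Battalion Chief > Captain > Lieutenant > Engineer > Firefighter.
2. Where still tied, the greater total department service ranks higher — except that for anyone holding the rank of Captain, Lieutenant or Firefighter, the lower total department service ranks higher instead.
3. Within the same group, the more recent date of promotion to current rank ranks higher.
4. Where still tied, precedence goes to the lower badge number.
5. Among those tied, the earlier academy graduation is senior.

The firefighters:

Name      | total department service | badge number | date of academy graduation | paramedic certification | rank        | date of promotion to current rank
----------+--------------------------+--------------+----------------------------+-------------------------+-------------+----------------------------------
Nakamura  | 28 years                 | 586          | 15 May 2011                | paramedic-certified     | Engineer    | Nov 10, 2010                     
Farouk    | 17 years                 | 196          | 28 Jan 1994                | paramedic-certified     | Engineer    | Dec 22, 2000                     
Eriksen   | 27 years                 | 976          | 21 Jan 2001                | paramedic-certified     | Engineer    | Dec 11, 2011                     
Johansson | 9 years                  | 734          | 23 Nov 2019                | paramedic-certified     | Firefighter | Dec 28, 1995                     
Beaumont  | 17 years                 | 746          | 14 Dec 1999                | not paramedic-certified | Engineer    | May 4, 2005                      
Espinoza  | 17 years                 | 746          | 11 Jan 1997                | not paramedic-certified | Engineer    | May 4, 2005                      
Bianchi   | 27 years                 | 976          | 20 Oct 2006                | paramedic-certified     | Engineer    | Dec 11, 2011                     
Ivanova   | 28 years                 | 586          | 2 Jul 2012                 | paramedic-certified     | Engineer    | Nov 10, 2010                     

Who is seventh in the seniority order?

Farouk

By rank: Nakamura, Ivanova, Eriksen, Bianchi, Espinoza, Beaumont and Farouk (Engineer); then Johansson (Firefighter).
Among Nakamura, Ivanova, Eriksen, Bianchi, Espinoza, Beaumont and Farouk, by total department service (higher first): Nakamura and Ivanova (28 years) before Eriksen and Bianchi (27 years) before Espinoza, Beaumont and Farouk (17 years).
Nakamura and Ivanova both have date of promotion to current rank Nov 10, 2010, so the next rule applies.
Nakamura and Ivanova both have badge number 586, so the next rule applies.
Among Nakamura and Ivanova, by date of academy graduation (earlier first): Nakamura (15 May 2011) before Ivanova (2 Jul 2012).
Eriksen and Bianchi both have date of promotion to current rank Dec 11, 2011, so the next rule applies.
Eriksen and Bianchi both have badge number 976, so the next rule applies.
Among Eriksen and Bianchi, by date of academy graduation (earlier first): Eriksen (21 Jan 2001) before Bianchi (20 Oct 2006).
Among Espinoza, Beaumont and Farouk, by date of promotion to current rank (later first): Espinoza and Beaumont (May 4, 2005) before Farouk (Dec 22, 2000).
Espinoza and Beaumont both have badge number 746, so the next rule applies.
Among Espinoza and Beaumont, by date of academy graduation (earlier first): Espinoza (11 Jan 1997) before Beaumont (14 Dec 1999).
Order: Nakamura, Ivanova, Eriksen, Bianchi, Espinoza, Beaumont, Farouk, Johansson.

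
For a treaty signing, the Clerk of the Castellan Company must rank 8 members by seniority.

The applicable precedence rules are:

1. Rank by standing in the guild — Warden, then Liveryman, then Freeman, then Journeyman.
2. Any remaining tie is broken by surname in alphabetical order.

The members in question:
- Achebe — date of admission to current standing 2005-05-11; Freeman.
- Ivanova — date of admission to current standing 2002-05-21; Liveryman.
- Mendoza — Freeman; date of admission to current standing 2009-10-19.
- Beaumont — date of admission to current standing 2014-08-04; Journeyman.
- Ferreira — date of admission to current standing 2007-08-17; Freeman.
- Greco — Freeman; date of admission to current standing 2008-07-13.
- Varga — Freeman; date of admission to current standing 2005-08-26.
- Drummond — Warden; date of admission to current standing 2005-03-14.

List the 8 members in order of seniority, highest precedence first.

Drummond, Ivanova, Achebe, Ferreira, Greco, Mendoza, Varga, Beaumont

By standing in the guild: Drummond (Warden); then Ivanova (Liveryman); then Achebe, Ferreira, Greco, Mendoza and Varga (Freeman); then Beaumont (Journeyman).
Among Achebe, Ferreira, Greco, Mendoza and Varga, alphabetically by surname: Achebe before Ferreira before Greco before Mendoza before Varga.
Full order: Drummond, Ivanova, Achebe, Ferreira, Greco, Mendoza, Varga, Beaumont.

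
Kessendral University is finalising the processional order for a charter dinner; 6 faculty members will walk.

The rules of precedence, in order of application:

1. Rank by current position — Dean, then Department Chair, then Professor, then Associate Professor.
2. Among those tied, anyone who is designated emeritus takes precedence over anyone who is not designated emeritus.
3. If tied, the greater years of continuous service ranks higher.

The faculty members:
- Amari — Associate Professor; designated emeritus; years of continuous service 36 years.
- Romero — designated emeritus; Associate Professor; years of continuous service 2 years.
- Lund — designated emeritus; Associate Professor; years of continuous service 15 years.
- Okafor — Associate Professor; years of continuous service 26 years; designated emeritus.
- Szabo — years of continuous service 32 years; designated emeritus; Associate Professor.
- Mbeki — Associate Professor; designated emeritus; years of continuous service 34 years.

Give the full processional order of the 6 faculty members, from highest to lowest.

By current position: Amari, Mbeki, Szabo, Okafor, Lund and Romero (Associate Professor).
Amari, Mbeki, Szabo, Okafor, Lund and Romero are each designated emeritus, so the next rule applies.
Among Amari, Mbeki, Szabo, Okafor, Lund and Romero, by years of continuous service (higher first): Amari (36 years) before Mbeki (34 years) before Szabo (32 years) before Okafor (26 years) before Lund (15 years) before Romero (2 years).
Full order: Amari, Mbeki, Szabo, Okafor, Lund, Romero.

Amari, Mbeki, Szabo, Okafor, Lund, Romero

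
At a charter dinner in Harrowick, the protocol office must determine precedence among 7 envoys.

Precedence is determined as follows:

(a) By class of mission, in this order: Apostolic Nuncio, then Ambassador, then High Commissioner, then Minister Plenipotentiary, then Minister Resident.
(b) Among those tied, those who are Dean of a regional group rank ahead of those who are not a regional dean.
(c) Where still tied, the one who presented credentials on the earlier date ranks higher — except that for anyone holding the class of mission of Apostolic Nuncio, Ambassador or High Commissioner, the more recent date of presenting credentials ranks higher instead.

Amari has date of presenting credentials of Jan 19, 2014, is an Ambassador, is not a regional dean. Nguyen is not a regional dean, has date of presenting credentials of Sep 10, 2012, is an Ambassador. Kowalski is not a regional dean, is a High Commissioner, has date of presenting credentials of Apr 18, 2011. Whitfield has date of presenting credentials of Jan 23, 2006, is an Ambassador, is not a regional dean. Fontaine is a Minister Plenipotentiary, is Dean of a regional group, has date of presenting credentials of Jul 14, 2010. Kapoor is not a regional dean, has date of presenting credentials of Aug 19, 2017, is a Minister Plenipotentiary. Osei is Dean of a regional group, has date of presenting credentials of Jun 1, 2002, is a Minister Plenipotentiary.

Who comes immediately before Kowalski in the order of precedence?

Whitfield

By class of mission: Amari, Nguyen and Whitfield (Ambassador); then Kowalski (High Commissioner); then Osei, Fontaine and Kapoor (Minister Plenipotentiary).
Amari, Nguyen and Whitfield are each not a regional dean, so the next rule applies.
Among Amari, Nguyen and Whitfield, by date of presenting credentials (later first) (reversed rule for this group): Amari (Jan 19, 2014) before Nguyen (Sep 10, 2012) before Whitfield (Jan 23, 2006).
Among Osei, Fontaine and Kapoor, Dean of a regional group before not a regional dean: Osei and Fontaine (Dean of a regional group) before Kapoor (not a regional dean).
Among Osei and Fontaine, by date of presenting credentials (earlier first): Osei (Jun 1, 2002) before Fontaine (Jul 14, 2010).
Order: Amari, Nguyen, Whitfield, Kowalski, Osei, Fontaine, Kapoor.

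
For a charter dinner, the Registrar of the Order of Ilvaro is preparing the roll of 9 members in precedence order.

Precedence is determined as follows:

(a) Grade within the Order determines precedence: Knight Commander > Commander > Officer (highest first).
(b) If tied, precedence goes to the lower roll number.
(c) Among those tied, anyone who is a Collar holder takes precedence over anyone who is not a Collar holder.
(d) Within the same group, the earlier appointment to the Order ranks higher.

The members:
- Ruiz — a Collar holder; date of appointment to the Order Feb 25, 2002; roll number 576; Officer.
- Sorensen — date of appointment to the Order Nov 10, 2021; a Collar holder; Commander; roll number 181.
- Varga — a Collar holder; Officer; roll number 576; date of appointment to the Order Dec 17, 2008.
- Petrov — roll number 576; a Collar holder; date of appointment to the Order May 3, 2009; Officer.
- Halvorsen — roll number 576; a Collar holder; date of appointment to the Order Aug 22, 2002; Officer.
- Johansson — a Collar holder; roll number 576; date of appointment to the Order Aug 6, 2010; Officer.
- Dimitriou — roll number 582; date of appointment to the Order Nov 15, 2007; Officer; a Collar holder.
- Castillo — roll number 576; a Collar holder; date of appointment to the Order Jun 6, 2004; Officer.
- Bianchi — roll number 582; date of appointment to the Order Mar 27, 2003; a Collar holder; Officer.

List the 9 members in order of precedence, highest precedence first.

By grade within the Order: Sorensen (Commander); then Ruiz, Halvorsen, Castillo, Varga, Petrov, Johansson, Bianchi and Dimitriou (Officer).
Among Ruiz, Halvorsen, Castillo, Varga, Petrov, Johansson, Bianchi and Dimitriou, by roll number (lower first): Ruiz, Halvorsen, Castillo, Varga, Petrov and Johansson (576) before Bianchi and Dimitriou (582).
Ruiz, Halvorsen, Castillo, Varga, Petrov and Johansson are each a Collar holder, so the next rule applies.
Among Ruiz, Halvorsen, Castillo, Varga, Petrov and Johansson, by date of appointment to the Order (earlier first): Ruiz (Feb 25, 2002) before Halvorsen (Aug 22, 2002) before Castillo (Jun 6, 2004) before Varga (Dec 17, 2008) before Petrov (May 3, 2009) before Johansson (Aug 6, 2010).
Bianchi and Dimitriou are each a Collar holder, so the next rule applies.
Among Bianchi and Dimitriou, by date of appointment to the Order (earlier first): Bianchi (Mar 27, 2003) before Dimitriou (Nov 15, 2007).
Full order: Sorensen, Ruiz, Halvorsen, Castillo, Varga, Petrov, Johansson, Bianchi, Dimitriou.

Sorensen, Ruiz, Halvorsen, Castillo, Varga, Petrov, Johansson, Bianchi, Dimitriou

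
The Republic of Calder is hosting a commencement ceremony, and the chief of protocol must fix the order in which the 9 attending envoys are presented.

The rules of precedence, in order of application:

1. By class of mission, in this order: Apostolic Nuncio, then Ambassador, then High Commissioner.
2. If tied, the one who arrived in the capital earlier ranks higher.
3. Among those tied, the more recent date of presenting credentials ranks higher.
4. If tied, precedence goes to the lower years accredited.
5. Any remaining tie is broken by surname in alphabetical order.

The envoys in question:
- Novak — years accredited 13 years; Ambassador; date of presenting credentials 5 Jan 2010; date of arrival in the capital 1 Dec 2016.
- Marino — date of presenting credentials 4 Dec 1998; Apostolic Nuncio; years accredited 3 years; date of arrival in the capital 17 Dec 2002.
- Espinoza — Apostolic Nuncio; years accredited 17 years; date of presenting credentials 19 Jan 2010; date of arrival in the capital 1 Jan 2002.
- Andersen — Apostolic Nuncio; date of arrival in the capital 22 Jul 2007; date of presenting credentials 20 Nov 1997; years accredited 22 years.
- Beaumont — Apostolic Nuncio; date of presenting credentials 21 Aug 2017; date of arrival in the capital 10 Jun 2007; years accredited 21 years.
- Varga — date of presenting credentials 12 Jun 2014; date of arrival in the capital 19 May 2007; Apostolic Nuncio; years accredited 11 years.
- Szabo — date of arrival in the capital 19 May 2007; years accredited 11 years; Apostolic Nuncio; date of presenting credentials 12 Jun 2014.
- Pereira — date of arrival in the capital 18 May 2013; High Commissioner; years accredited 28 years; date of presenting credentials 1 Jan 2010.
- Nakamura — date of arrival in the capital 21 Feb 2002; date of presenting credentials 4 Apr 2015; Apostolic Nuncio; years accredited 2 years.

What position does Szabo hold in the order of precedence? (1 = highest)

4

By class of mission: Espinoza, Nakamura, Marino, Szabo, Varga, Beaumont and Andersen (Apostolic Nuncio); then Novak (Ambassador); then Pereira (High Commissioner).
Among Espinoza, Nakamura, Marino, Szabo, Varga, Beaumont and Andersen, by date of arrival in the capital (earlier first): Espinoza (1 Jan 2002) before Nakamura (21 Feb 2002) before Marino (17 Dec 2002) before Szabo and Varga (19 May 2007) before Beaumont (10 Jun 2007) before Andersen (22 Jul 2007).
Szabo and Varga both have date of presenting credentials 12 Jun 2014, so the next rule applies.
Szabo and Varga both have years accredited 11 years, so the next rule applies.
Among Szabo and Varga, alphabetically by surname: Szabo before Varga.
Order: Espinoza, Nakamura, Marino, Szabo, Varga, Beaumont, Andersen, Novak, Pereira. So position 4.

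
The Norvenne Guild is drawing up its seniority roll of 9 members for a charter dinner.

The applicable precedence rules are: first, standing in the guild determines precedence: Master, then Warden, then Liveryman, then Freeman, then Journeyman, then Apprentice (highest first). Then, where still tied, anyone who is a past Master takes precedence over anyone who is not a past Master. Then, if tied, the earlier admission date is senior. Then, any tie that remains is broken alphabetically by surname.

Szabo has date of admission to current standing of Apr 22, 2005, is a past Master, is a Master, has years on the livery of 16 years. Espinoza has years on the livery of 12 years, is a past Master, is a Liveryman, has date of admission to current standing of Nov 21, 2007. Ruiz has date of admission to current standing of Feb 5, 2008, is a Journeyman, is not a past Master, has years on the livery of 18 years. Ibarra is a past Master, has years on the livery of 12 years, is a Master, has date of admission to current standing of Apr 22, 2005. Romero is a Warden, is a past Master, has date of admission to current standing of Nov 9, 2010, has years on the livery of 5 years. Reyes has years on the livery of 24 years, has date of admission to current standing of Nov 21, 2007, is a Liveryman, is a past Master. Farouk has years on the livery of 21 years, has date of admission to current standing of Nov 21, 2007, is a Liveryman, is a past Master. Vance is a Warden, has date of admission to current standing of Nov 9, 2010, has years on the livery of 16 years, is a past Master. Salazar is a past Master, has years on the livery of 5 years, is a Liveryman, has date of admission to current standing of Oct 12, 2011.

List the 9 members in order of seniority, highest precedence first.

By standing in the guild: Ibarra and Szabo (Master); then Romero and Vance (Warden); then Espinoza, Farouk, Reyes and Salazar (Liveryman); then Ruiz (Journeyman).
Ibarra and Szabo are each a past Master, so the next rule applies.
Ibarra and Szabo both have date of admission to current standing Apr 22, 2005, so the next rule applies.
Among Ibarra and Szabo, alphabetically by surname: Ibarra before Szabo.
Romero and Vance are each a past Master, so the next rule applies.
Romero and Vance both have date of admission to current standing Nov 9, 2010, so the next rule applies.
Among Romero and Vance, alphabetically by surname: Romero before Vance.
Espinoza, Farouk, Reyes and Salazar are each a past Master, so the next rule applies.
Among Espinoza, Farouk, Reyes and Salazar, by date of admission to current standing (earlier first): Espinoza, Farouk and Reyes (Nov 21, 2007) before Salazar (Oct 12, 2011).
Among Espinoza, Farouk and Reyes, alphabetically by surname: Espinoza before Farouk before Reyes.
Full order: Ibarra, Szabo, Romero, Vance, Espinoza, Farouk, Reyes, Salazar, Ruiz.

Ibarra, Szabo, Romero, Vance, Espinoza, Farouk, Reyes, Salazar, Ruiz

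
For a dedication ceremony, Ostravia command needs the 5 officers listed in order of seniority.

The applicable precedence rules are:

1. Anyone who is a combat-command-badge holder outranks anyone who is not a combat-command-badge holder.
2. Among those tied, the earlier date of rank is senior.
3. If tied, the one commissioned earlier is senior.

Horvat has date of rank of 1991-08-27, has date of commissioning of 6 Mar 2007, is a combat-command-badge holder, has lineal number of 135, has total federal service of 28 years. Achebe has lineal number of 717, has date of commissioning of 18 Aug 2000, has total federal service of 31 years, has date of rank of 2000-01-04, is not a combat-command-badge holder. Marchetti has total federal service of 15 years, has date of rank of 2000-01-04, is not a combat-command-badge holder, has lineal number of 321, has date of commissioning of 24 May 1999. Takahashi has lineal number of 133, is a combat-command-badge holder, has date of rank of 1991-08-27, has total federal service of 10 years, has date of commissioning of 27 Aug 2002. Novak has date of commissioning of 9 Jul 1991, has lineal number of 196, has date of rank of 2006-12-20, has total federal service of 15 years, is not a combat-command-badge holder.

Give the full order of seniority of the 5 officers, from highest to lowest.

By the first rule: Takahashi and Horvat (both a combat-command-badge holder); then Marchetti, Achebe and Novak (each not a combat-command-badge holder).
Takahashi and Horvat both have date of rank 1991-08-27, so the next rule applies.
Among Takahashi and Horvat, by date of commissioning (earlier first): Takahashi (27 Aug 2002) before Horvat (6 Mar 2007).
Among Marchetti, Achebe and Novak, by date of rank (earlier first): Marchetti and Achebe (2000-01-04) before Novak (2006-12-20).
Among Marchetti and Achebe, by date of commissioning (earlier first): Marchetti (24 May 1999) before Achebe (18 Aug 2000).
Full order: Takahashi, Horvat, Marchetti, Achebe, Novak.

Takahashi, Horvat, Marchetti, Achebe, Novak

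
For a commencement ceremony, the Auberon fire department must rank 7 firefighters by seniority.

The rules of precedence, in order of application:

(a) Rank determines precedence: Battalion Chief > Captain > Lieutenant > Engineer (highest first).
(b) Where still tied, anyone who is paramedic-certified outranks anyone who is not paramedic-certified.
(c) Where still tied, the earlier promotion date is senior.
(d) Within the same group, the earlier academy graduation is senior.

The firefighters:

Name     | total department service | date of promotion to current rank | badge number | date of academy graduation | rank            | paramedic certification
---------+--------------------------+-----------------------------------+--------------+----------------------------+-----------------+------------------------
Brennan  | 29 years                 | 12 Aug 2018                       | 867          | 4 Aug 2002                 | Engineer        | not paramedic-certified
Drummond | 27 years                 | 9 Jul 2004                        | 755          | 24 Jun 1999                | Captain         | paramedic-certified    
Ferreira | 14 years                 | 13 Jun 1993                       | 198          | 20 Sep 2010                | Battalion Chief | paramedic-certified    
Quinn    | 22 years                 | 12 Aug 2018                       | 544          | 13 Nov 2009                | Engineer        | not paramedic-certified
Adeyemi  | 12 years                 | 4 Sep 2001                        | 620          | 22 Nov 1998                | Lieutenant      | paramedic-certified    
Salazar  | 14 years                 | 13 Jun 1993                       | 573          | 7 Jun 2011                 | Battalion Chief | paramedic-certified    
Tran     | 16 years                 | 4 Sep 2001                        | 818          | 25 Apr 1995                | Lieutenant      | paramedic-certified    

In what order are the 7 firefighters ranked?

Ferreira, Salazar, Drummond, Tran, Adeyemi, Brennan, Quinn

By rank: Ferreira and Salazar (Battalion Chief); then Drummond (Captain); then Tran and Adeyemi (Lieutenant); then Brennan and Quinn (Engineer).
Ferreira and Salazar are each paramedic-certified, so the next rule applies.
Ferreira and Salazar both have date of promotion to current rank 13 Jun 1993, so the next rule applies.
Among Ferreira and Salazar, by date of academy graduation (earlier first): Ferreira (20 Sep 2010) before Salazar (7 Jun 2011).
Tran and Adeyemi are each paramedic-certified, so the next rule applies.
Tran and Adeyemi both have date of promotion to current rank 4 Sep 2001, so the next rule applies.
Among Tran and Adeyemi, by date of academy graduation (earlier first): Tran (25 Apr 1995) before Adeyemi (22 Nov 1998).
Brennan and Quinn are each not paramedic-certified, so the next rule applies.
Brennan and Quinn both have date of promotion to current rank 12 Aug 2018, so the next rule applies.
Among Brennan and Quinn, by date of academy graduation (earlier first): Brennan (4 Aug 2002) before Quinn (13 Nov 2009).
Full order: Ferreira, Salazar, Drummond, Tran, Adeyemi, Brennan, Quinn.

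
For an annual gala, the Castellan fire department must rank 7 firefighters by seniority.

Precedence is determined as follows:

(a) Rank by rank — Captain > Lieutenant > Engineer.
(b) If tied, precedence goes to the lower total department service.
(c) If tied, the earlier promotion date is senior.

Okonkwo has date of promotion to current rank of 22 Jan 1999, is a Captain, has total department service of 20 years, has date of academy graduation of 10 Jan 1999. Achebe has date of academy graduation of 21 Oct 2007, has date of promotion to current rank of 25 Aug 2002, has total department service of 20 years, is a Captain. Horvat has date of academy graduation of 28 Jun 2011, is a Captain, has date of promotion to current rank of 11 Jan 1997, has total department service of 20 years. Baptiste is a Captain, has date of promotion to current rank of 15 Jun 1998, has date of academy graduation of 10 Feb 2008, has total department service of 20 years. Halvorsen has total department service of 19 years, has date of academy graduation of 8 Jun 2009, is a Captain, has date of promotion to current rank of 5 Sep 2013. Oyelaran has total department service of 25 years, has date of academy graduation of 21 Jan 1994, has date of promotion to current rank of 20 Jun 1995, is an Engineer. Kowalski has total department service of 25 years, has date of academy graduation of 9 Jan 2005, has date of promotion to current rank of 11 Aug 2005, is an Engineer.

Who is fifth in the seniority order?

Achebe

By rank: Halvorsen, Horvat, Baptiste, Okonkwo and Achebe (Captain); then Oyelaran and Kowalski (Engineer).
Among Halvorsen, Horvat, Baptiste, Okonkwo and Achebe, by total department service (lower first): Halvorsen (19 years) before Horvat, Baptiste, Okonkwo and Achebe (20 years).
Among Horvat, Baptiste, Okonkwo and Achebe, by date of promotion to current rank (earlier first): Horvat (11 Jan 1997) before Baptiste (15 Jun 1998) before Okonkwo (22 Jan 1999) before Achebe (25 Aug 2002).
Oyelaran and Kowalski both have total department service 25 years, so the next rule applies.
Among Oyelaran and Kowalski, by date of promotion to current rank (earlier first): Oyelaran (20 Jun 1995) before Kowalski (11 Aug 2005).
Order: Halvorsen, Horvat, Baptiste, Okonkwo, Achebe, Oyelaran, Kowalski.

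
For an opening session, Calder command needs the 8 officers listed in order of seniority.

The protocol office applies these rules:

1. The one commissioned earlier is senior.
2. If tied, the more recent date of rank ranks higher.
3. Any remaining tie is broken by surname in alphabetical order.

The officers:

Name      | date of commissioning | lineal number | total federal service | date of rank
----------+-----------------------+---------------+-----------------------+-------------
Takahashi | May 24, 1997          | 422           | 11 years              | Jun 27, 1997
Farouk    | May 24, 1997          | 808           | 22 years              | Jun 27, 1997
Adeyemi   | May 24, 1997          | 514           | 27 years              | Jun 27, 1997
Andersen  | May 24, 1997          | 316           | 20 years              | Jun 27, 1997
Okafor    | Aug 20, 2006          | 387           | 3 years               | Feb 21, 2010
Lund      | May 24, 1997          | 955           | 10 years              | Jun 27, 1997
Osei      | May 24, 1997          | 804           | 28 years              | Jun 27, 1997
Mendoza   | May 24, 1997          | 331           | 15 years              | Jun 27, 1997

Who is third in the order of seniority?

Farouk

By date of commissioning (earlier first): Adeyemi, Andersen, Farouk, Lund, Mendoza, Osei and Takahashi (each May 24, 1997); then Okafor (Aug 20, 2006).
Adeyemi, Andersen, Farouk, Lund, Mendoza, Osei and Takahashi all have date of rank Jun 27, 1997, so the next rule applies.
Among Adeyemi, Andersen, Farouk, Lund, Mendoza, Osei and Takahashi, alphabetically by surname: Adeyemi before Andersen before Farouk before Lund before Mendoza before Osei before Takahashi.
Order: Adeyemi, Andersen, Farouk, Lund, Mendoza, Osei, Takahashi, Okafor.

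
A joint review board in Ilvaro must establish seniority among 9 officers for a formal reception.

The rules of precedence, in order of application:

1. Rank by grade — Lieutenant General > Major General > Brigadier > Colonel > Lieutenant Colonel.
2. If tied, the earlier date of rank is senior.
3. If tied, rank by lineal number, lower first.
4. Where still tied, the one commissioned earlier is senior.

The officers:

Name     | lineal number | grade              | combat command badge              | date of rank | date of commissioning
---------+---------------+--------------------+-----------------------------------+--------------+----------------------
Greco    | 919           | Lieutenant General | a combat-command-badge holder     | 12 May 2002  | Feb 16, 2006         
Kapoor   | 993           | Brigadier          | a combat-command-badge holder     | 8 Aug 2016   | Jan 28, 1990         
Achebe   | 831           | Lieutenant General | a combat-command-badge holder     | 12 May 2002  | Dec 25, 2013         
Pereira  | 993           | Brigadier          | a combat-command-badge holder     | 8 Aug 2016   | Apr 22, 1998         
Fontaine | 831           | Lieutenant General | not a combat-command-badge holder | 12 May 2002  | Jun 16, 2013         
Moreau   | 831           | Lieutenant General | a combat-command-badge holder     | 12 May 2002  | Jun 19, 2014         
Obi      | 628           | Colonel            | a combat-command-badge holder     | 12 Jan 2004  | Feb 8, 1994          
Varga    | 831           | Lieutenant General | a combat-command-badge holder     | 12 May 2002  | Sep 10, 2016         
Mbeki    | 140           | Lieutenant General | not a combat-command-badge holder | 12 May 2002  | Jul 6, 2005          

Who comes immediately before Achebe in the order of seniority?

Fontaine

By grade: Mbeki, Fontaine, Achebe, Moreau, Varga and Greco (Lieutenant General); then Kapoor and Pereira (Brigadier); then Obi (Colonel).
Mbeki, Fontaine, Achebe, Moreau, Varga and Greco all have date of rank 12 May 2002, so the next rule applies.
Among Mbeki, Fontaine, Achebe, Moreau, Varga and Greco, by lineal number (lower first): Mbeki (140) before Fontaine, Achebe, Moreau and Varga (831) before Greco (919).
Among Fontaine, Achebe, Moreau and Varga, by date of commissioning (earlier first): Fontaine (Jun 16, 2013) before Achebe (Dec 25, 2013) before Moreau (Jun 19, 2014) before Varga (Sep 10, 2016).
Kapoor and Pereira both have date of rank 8 Aug 2016, so the next rule applies.
Kapoor and Pereira both have lineal number 993, so the next rule applies.
Among Kapoor and Pereira, by date of commissioning (earlier first): Kapoor (Jan 28, 1990) before Pereira (Apr 22, 1998).
Order: Mbeki, Fontaine, Achebe, Moreau, Varga, Greco, Kapoor, Pereira, Obi.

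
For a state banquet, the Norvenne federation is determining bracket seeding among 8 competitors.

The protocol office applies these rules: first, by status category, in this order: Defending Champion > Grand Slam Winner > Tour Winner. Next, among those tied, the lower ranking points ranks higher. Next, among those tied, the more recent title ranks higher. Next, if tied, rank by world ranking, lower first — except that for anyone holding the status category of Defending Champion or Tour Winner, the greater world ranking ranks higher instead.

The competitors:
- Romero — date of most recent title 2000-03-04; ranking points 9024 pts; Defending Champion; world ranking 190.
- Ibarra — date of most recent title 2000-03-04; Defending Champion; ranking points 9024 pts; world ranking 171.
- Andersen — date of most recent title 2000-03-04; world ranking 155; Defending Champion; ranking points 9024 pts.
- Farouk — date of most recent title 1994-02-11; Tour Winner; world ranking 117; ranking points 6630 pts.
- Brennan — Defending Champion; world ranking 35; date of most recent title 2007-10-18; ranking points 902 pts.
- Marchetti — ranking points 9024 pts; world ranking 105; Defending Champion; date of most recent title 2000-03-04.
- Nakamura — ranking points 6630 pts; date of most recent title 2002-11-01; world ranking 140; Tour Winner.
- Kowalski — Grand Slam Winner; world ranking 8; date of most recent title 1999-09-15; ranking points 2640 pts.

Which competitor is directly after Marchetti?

By status category: Brennan, Romero, Ibarra, Andersen and Marchetti (Defending Champion); then Kowalski (Grand Slam Winner); then Nakamura and Farouk (Tour Winner).
Among Brennan, Romero, Ibarra, Andersen and Marchetti, by ranking points (lower first): Brennan (902 pts) before Romero, Ibarra, Andersen and Marchetti (9024 pts).
Romero, Ibarra, Andersen and Marchetti all have date of most recent title 2000-03-04, so the next rule applies.
Among Romero, Ibarra, Andersen and Marchetti, by world ranking (higher first) (reversed rule for this group): Romero (190) before Ibarra (171) before Andersen (155) before Marchetti (105).
Nakamura and Farouk both have ranking points 6630 pts, so the next rule applies.
Among Nakamura and Farouk, by date of most recent title (later first): Nakamura (2002-11-01) before Farouk (1994-02-11).
Order: Brennan, Romero, Ibarra, Andersen, Marchetti, Kowalski, Nakamura, Farouk.

Kowalski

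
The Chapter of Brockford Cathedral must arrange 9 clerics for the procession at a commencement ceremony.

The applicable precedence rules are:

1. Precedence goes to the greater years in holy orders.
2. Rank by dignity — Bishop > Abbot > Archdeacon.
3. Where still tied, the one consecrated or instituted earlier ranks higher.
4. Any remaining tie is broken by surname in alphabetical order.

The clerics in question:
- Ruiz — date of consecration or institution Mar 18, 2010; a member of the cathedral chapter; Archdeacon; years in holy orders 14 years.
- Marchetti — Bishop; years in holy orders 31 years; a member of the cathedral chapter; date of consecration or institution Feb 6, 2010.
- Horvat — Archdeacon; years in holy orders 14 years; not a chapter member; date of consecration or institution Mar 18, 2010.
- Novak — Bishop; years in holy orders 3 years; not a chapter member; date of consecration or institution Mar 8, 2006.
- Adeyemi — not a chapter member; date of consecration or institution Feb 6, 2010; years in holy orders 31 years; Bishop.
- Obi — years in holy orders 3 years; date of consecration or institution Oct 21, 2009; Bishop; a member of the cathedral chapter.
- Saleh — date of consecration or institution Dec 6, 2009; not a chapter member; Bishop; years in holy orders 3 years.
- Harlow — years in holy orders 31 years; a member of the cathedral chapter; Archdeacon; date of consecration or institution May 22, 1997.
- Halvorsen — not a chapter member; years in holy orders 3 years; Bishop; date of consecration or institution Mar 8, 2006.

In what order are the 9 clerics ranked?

By years in holy orders (higher first): Adeyemi, Marchetti and Harlow (each 31 years); then Horvat and Ruiz (both 14 years); then Halvorsen, Novak, Obi and Saleh (each 3 years).
Among Adeyemi, Marchetti and Harlow, by dignity: Adeyemi and Marchetti (Bishop) before Harlow (Archdeacon).
Adeyemi and Marchetti both have date of consecration or institution Feb 6, 2010, so the next rule applies.
Among Adeyemi and Marchetti, alphabetically by surname: Adeyemi before Marchetti.
Horvat and Ruiz are each Archdeacon, so the next rule applies.
Horvat and Ruiz both have date of consecration or institution Mar 18, 2010, so the next rule applies.
Among Horvat and Ruiz, alphabetically by surname: Horvat before Ruiz.
Halvorsen, Novak, Obi and Saleh are each Bishop, so the next rule applies.
Among Halvorsen, Novak, Obi and Saleh, by date of consecration or institution (earlier first): Halvorsen and Novak (Mar 8, 2006) before Obi (Oct 21, 2009) before Saleh (Dec 6, 2009).
Among Halvorsen and Novak, alphabetically by surname: Halvorsen before Novak.
Full order: Adeyemi, Marchetti, Harlow, Horvat, Ruiz, Halvorsen, Novak, Obi, Saleh.

Adeyemi, Marchetti, Harlow, Horvat, Ruiz, Halvorsen, Novak, Obi, Saleh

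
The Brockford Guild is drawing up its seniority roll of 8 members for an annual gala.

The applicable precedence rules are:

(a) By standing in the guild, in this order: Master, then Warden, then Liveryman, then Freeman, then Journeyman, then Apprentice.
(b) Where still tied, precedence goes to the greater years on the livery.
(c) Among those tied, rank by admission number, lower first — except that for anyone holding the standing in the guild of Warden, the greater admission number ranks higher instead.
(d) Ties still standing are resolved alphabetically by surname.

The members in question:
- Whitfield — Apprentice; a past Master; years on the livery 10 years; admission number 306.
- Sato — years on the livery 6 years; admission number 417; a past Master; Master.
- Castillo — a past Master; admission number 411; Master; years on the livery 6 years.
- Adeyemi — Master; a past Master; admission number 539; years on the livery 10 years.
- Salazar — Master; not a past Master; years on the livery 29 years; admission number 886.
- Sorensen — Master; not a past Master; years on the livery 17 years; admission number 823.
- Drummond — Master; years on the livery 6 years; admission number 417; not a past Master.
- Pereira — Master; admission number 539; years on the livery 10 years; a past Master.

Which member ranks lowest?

Whitfield

By standing in the guild: Salazar, Sorensen, Adeyemi, Pereira, Castillo, Drummond and Sato (Master); then Whitfield (Apprentice).
Among Salazar, Sorensen, Adeyemi, Pereira, Castillo, Drummond and Sato, by years on the livery (higher first): Salazar (29 years) before Sorensen (17 years) before Adeyemi and Pereira (10 years) before Castillo, Drummond and Sato (6 years).
Adeyemi and Pereira both have admission number 539, so the next rule applies.
Among Adeyemi and Pereira, alphabetically by surname: Adeyemi before Pereira.
Among Castillo, Drummond and Sato, by admission number (lower first): Castillo (411) before Drummond and Sato (417).
Among Drummond and Sato, alphabetically by surname: Drummond before Sato.
Order: Salazar, Sorensen, Adeyemi, Pereira, Castillo, Drummond, Sato, Whitfield.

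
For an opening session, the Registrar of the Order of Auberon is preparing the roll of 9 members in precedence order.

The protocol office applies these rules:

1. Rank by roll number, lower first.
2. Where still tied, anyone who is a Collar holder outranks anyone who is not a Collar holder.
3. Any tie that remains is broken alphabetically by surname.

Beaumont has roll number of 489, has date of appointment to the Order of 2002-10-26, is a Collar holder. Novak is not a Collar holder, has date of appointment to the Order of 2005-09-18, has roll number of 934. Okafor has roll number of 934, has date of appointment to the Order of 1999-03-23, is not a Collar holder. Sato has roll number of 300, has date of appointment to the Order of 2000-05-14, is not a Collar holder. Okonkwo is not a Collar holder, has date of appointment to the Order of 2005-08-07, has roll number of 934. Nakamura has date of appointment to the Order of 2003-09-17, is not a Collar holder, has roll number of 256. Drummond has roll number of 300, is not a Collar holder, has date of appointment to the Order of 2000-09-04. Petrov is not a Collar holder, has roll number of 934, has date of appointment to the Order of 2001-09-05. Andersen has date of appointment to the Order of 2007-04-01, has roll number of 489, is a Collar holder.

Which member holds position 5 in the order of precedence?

Beaumont

By roll number (lower first): Nakamura (256); then Drummond and Sato (both 300); then Andersen and Beaumont (both 489); then Novak, Okafor, Okonkwo and Petrov (each 934).
Drummond and Sato are each not a Collar holder, so the next rule applies.
Among Drummond and Sato, alphabetically by surname: Drummond before Sato.
Andersen and Beaumont are each a Collar holder, so the next rule applies.
Among Andersen and Beaumont, alphabetically by surname: Andersen before Beaumont.
Novak, Okafor, Okonkwo and Petrov are each not a Collar holder, so the next rule applies.
Among Novak, Okafor, Okonkwo and Petrov, alphabetically by surname: Novak before Okafor before Okonkwo before Petrov.
Order: Nakamura, Drummond, Sato, Andersen, Beaumont, Novak, Okafor, Okonkwo, Petrov.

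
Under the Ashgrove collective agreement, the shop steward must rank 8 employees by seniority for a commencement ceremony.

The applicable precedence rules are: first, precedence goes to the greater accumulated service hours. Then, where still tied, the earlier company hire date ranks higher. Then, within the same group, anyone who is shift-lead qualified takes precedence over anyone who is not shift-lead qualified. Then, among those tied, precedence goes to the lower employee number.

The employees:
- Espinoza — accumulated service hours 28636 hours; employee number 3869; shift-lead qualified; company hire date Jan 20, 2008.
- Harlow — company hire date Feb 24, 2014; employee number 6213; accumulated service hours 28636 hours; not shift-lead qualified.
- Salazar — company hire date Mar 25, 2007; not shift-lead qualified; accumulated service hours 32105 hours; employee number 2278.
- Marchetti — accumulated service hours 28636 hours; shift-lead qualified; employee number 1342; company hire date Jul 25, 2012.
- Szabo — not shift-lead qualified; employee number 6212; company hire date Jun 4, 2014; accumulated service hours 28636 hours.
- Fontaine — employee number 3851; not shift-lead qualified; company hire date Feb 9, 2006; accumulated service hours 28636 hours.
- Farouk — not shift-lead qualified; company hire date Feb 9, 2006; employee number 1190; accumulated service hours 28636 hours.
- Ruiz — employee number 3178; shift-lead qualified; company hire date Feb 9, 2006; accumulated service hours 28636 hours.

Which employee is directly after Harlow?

By accumulated service hours (higher first): Salazar (32105 hours); then Ruiz, Farouk, Fontaine, Espinoza, Marchetti, Harlow and Szabo (each 28636 hours).
Among Ruiz, Farouk, Fontaine, Espinoza, Marchetti, Harlow and Szabo, by company hire date (earlier first): Ruiz, Farouk and Fontaine (Feb 9, 2006) before Espinoza (Jan 20, 2008) before Marchetti (Jul 25, 2012) before Harlow (Feb 24, 2014) before Szabo (Jun 4, 2014).
Among Ruiz, Farouk and Fontaine, shift-lead qualified before not shift-lead qualified: Ruiz (shift-lead qualified) before Farouk and Fontaine (not shift-lead qualified).
Among Farouk and Fontaine, by employee number (lower first): Farouk (1190) before Fontaine (3851).
Order: Salazar, Ruiz, Farouk, Fontaine, Espinoza, Marchetti, Harlow, Szabo.

Szabo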